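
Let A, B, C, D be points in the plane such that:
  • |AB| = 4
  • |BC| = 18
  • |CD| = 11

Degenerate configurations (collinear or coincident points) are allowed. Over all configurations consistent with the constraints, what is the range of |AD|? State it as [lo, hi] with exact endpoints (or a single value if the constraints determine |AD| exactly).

|AD| ∈ [3, 33]  (≈ [3.0000, 33.0000])

|AB| ∈ {4}
|BC| ∈ {18}
|CD| ∈ {11}
|AC| ∈ [14, 22]
|BD| ∈ [7, 29]
|AD| ∈ [3, 33]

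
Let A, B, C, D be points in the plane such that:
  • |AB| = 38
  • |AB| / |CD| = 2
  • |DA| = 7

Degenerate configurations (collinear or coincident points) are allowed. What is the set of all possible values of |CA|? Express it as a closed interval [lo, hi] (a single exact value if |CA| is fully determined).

|AB| ∈ {38}
|AD| ∈ {7}
|CD| ∈ {19}
|BD| ∈ [31, 45]
|AC| ∈ [12, 26]
|BC| ∈ [12, 64]

|CA| ∈ [12, 26]  (≈ [12.0000, 26.0000])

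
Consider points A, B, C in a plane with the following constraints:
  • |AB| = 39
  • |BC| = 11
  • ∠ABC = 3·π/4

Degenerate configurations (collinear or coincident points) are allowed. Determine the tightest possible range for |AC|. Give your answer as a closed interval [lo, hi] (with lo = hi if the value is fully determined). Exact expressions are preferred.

|AC| = √(429·√(2) + 1642)  (≈ 47.4204)

|AB| ∈ {39}
|BC| ∈ {11}
|AC| ∈ {√(429·√(2) + 1642)}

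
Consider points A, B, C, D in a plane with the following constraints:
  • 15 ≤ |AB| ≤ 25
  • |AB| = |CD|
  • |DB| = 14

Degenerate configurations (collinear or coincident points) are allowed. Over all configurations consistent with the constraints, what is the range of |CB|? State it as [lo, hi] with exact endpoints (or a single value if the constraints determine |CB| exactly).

|AB| ∈ [15, 25]
|BD| ∈ {14}
|CD| ∈ [15, 25]
|AD| ∈ [1, 39]
|BC| ∈ [1, 39]
|AC| ∈ [0, 64]

|CB| ∈ [1, 39]  (≈ [1.0000, 39.0000])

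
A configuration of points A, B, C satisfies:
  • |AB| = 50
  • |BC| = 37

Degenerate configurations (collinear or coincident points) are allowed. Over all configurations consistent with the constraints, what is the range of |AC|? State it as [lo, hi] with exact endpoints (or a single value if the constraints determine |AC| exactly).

|AC| ∈ [13, 87]  (≈ [13.0000, 87.0000])

|AB| ∈ {50}
|BC| ∈ {37}
|AC| ∈ [13, 87]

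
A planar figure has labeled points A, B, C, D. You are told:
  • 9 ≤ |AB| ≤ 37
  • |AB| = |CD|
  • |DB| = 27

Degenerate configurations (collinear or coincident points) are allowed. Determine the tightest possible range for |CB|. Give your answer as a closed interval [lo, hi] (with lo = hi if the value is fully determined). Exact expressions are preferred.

|AB| ∈ [9, 37]
|BD| ∈ {27}
|CD| ∈ [9, 37]
|AD| ∈ [0, 64]
|BC| ∈ [0, 64]
|AC| ∈ [0, 101]

|CB| ∈ [0, 64]  (≈ [0.0000, 64.0000])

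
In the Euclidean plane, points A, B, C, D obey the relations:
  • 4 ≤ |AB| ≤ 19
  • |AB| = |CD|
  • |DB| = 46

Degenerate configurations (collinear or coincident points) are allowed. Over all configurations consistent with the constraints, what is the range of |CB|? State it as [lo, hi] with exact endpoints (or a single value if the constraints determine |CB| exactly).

|CB| ∈ [27, 65]  (≈ [27.0000, 65.0000])

|AB| ∈ [4, 19]
|BD| ∈ {46}
|CD| ∈ [4, 19]
|AD| ∈ [27, 65]
|BC| ∈ [27, 65]
|AC| ∈ [8, 84]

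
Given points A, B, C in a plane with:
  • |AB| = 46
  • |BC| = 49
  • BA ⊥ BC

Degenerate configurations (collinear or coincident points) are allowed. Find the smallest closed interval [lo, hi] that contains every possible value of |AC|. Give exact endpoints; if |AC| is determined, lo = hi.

|AB| ∈ {46}
|BC| ∈ {49}
|AC| ∈ {√(4517)}

|AC| = √(4517)  (≈ 67.2086)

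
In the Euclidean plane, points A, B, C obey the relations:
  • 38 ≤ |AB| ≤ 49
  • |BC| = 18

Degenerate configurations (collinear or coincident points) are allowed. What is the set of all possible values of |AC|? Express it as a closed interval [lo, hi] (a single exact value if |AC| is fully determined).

|AB| ∈ [38, 49]
|BC| ∈ {18}
|AC| ∈ [20, 67]

|AC| ∈ [20, 67]  (≈ [20.0000, 67.0000])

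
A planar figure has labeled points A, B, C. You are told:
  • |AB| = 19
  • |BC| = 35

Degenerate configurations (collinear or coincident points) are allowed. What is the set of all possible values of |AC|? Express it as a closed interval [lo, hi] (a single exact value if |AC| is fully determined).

|AB| ∈ {19}
|BC| ∈ {35}
|AC| ∈ [16, 54]

|AC| ∈ [16, 54]  (≈ [16.0000, 54.0000])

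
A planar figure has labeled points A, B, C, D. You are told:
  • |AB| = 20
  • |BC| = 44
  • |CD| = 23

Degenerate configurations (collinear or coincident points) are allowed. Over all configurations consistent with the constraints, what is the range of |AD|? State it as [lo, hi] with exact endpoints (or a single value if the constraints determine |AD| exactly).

|AB| ∈ {20}
|BC| ∈ {44}
|CD| ∈ {23}
|AC| ∈ [24, 64]
|BD| ∈ [21, 67]
|AD| ∈ [1, 87]

|AD| ∈ [1, 87]  (≈ [1.0000, 87.0000])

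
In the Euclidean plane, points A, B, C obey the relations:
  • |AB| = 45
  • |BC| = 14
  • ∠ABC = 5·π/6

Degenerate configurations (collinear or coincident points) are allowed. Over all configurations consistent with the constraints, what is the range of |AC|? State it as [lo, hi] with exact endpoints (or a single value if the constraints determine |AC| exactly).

|AB| ∈ {45}
|BC| ∈ {14}
|AC| ∈ {√(630·√(3) + 2221)}

|AC| = √(630·√(3) + 2221)  (≈ 57.5516)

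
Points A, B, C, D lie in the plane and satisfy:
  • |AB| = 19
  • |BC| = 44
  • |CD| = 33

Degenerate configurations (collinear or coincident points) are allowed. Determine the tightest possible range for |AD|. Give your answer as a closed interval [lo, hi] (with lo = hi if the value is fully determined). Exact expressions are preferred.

|AD| ∈ [0, 96]  (≈ [0.0000, 96.0000])

|AB| ∈ {19}
|BC| ∈ {44}
|CD| ∈ {33}
|AC| ∈ [25, 63]
|BD| ∈ [11, 77]
|AD| ∈ [0, 96]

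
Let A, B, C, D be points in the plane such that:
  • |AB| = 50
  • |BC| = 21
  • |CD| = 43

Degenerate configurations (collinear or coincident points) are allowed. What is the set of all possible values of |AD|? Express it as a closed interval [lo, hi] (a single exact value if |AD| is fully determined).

|AD| ∈ [0, 114]  (≈ [0.0000, 114.0000])

|AB| ∈ {50}
|BC| ∈ {21}
|CD| ∈ {43}
|AC| ∈ [29, 71]
|BD| ∈ [22, 64]
|AD| ∈ [0, 114]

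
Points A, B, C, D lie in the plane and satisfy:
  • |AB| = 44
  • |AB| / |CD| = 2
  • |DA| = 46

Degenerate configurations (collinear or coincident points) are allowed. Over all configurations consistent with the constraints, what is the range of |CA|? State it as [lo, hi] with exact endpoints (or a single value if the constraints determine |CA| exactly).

|CA| ∈ [24, 68]  (≈ [24.0000, 68.0000])

|AB| ∈ {44}
|AD| ∈ {46}
|CD| ∈ {22}
|BD| ∈ [2, 90]
|AC| ∈ [24, 68]
|BC| ∈ [0, 112]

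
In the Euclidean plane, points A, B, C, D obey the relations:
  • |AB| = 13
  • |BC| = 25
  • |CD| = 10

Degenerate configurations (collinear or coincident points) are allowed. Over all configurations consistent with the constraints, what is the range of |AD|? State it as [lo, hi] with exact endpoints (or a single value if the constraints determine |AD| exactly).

|AB| ∈ {13}
|BC| ∈ {25}
|CD| ∈ {10}
|AC| ∈ [12, 38]
|BD| ∈ [15, 35]
|AD| ∈ [2, 48]

|AD| ∈ [2, 48]  (≈ [2.0000, 48.0000])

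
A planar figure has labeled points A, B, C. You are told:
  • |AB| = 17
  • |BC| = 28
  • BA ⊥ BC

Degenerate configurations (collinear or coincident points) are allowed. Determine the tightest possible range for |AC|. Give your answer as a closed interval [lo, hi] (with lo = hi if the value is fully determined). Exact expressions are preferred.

|AB| ∈ {17}
|BC| ∈ {28}
|AC| ∈ {√(1073)}

|AC| = √(1073)  (≈ 32.7567)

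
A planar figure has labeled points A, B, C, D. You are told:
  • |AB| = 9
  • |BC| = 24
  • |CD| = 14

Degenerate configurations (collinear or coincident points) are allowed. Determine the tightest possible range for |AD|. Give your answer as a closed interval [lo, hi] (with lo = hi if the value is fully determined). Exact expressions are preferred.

|AD| ∈ [1, 47]  (≈ [1.0000, 47.0000])

|AB| ∈ {9}
|BC| ∈ {24}
|CD| ∈ {14}
|AC| ∈ [15, 33]
|BD| ∈ [10, 38]
|AD| ∈ [1, 47]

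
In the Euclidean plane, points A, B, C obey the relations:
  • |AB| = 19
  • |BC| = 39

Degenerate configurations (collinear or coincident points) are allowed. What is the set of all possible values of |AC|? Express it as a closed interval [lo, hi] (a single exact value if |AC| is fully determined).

|AC| ∈ [20, 58]  (≈ [20.0000, 58.0000])

|AB| ∈ {19}
|BC| ∈ {39}
|AC| ∈ [20, 58]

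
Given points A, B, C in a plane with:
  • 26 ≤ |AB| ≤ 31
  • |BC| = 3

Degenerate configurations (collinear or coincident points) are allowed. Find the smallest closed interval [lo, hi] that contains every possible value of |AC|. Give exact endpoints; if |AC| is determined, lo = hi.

|AC| ∈ [23, 34]  (≈ [23.0000, 34.0000])

|AB| ∈ [26, 31]
|BC| ∈ {3}
|AC| ∈ [23, 34]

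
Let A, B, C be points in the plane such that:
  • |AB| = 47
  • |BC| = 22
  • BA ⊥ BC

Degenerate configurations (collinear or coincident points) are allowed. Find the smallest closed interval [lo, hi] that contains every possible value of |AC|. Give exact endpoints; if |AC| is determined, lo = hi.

|AC| = √(2693)  (≈ 51.8941)

|AB| ∈ {47}
|BC| ∈ {22}
|AC| ∈ {√(2693)}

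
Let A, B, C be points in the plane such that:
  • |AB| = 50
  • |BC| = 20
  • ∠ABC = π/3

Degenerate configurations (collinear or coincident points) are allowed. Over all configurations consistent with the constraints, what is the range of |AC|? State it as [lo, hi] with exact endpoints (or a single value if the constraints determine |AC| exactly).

|AB| ∈ {50}
|BC| ∈ {20}
|AC| ∈ {10·√(19)}

|AC| = 10·√(19)  (≈ 43.5890)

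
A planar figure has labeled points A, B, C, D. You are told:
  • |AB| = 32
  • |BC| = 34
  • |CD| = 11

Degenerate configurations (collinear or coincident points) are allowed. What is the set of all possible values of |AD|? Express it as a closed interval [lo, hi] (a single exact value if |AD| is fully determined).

|AB| ∈ {32}
|BC| ∈ {34}
|CD| ∈ {11}
|AC| ∈ [2, 66]
|BD| ∈ [23, 45]
|AD| ∈ [0, 77]

|AD| ∈ [0, 77]  (≈ [0.0000, 77.0000])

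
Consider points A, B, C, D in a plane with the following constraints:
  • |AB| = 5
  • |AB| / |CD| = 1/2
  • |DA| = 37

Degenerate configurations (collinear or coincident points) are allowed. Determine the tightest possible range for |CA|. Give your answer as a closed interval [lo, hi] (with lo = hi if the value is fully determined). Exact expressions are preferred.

|AB| ∈ {5}
|AD| ∈ {37}
|CD| ∈ {10}
|BD| ∈ [32, 42]
|AC| ∈ [27, 47]
|BC| ∈ [22, 52]

|CA| ∈ [27, 47]  (≈ [27.0000, 47.0000])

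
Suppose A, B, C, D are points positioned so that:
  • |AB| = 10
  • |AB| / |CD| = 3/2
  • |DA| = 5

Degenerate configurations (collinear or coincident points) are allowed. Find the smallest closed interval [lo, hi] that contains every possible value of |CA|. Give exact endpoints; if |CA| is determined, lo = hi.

|CA| ∈ [5/3, 35/3]  (≈ [1.6667, 11.6667])

|AB| ∈ {10}
|AD| ∈ {5}
|CD| ∈ {20/3}
|BD| ∈ [5, 15]
|AC| ∈ [5/3, 35/3]
|BC| ∈ [0, 65/3]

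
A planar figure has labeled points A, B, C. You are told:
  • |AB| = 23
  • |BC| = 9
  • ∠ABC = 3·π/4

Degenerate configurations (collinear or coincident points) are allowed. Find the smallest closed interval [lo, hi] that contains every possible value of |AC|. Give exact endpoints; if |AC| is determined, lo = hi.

|AC| = √(207·√(2) + 610)  (≈ 30.0457)

|AB| ∈ {23}
|BC| ∈ {9}
|AC| ∈ {√(207·√(2) + 610)}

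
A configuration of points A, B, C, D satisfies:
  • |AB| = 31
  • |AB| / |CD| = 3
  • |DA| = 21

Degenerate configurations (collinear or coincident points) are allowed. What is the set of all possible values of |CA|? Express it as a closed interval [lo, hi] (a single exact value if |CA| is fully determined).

|CA| ∈ [32/3, 94/3]  (≈ [10.6667, 31.3333])

|AB| ∈ {31}
|AD| ∈ {21}
|CD| ∈ {31/3}
|BD| ∈ [10, 52]
|AC| ∈ [32/3, 94/3]
|BC| ∈ [0, 187/3]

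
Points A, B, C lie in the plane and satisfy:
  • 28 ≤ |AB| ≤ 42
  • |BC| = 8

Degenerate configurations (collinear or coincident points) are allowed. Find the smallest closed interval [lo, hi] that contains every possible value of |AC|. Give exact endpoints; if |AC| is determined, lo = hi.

|AB| ∈ [28, 42]
|BC| ∈ {8}
|AC| ∈ [20, 50]

|AC| ∈ [20, 50]  (≈ [20.0000, 50.0000])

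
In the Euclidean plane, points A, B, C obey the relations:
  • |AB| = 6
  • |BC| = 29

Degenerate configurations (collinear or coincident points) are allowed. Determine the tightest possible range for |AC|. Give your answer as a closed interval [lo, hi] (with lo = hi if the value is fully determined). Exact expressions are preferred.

|AC| ∈ [23, 35]  (≈ [23.0000, 35.0000])

|AB| ∈ {6}
|BC| ∈ {29}
|AC| ∈ [23, 35]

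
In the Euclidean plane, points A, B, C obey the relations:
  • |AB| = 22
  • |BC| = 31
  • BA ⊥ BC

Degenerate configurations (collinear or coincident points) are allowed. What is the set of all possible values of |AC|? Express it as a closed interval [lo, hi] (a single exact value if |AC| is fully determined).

|AB| ∈ {22}
|BC| ∈ {31}
|AC| ∈ {17·√(5)}

|AC| = 17·√(5)  (≈ 38.0132)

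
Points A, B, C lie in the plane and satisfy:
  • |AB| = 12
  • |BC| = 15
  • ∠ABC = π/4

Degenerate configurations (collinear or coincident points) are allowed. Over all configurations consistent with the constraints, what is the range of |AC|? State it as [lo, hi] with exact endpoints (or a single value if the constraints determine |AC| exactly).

|AC| = 3·√(41 - 20·√(2))  (≈ 10.6977)

|AB| ∈ {12}
|BC| ∈ {15}
|AC| ∈ {3·√(41 - 20·√(2))}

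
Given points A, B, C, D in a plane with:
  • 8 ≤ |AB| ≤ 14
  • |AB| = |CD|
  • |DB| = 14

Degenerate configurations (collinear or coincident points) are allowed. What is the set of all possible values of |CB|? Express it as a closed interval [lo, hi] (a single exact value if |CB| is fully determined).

|CB| ∈ [0, 28]  (≈ [0.0000, 28.0000])

|AB| ∈ [8, 14]
|BD| ∈ {14}
|CD| ∈ [8, 14]
|AD| ∈ [0, 28]
|BC| ∈ [0, 28]
|AC| ∈ [0, 42]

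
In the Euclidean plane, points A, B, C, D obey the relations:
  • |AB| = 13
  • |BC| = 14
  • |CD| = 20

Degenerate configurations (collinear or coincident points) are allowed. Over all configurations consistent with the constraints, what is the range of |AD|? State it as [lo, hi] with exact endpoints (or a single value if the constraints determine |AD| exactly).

|AD| ∈ [0, 47]  (≈ [0.0000, 47.0000])

|AB| ∈ {13}
|BC| ∈ {14}
|CD| ∈ {20}
|AC| ∈ [1, 27]
|BD| ∈ [6, 34]
|AD| ∈ [0, 47]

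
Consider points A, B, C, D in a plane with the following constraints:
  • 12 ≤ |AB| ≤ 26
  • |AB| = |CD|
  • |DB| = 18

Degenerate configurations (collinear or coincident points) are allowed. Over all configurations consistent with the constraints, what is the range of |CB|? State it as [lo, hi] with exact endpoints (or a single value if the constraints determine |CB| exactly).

|AB| ∈ [12, 26]
|BD| ∈ {18}
|CD| ∈ [12, 26]
|AD| ∈ [0, 44]
|BC| ∈ [0, 44]
|AC| ∈ [0, 70]

|CB| ∈ [0, 44]  (≈ [0.0000, 44.0000])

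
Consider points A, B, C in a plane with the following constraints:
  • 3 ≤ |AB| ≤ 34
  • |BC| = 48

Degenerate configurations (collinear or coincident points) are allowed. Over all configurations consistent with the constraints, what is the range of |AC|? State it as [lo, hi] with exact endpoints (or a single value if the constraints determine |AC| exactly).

|AC| ∈ [14, 82]  (≈ [14.0000, 82.0000])

|AB| ∈ [3, 34]
|BC| ∈ {48}
|AC| ∈ [14, 82]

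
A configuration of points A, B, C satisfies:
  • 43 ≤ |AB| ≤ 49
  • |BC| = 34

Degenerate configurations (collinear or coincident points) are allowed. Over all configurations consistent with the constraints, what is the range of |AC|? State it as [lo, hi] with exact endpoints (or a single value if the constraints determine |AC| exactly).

|AB| ∈ [43, 49]
|BC| ∈ {34}
|AC| ∈ [9, 83]

|AC| ∈ [9, 83]  (≈ [9.0000, 83.0000])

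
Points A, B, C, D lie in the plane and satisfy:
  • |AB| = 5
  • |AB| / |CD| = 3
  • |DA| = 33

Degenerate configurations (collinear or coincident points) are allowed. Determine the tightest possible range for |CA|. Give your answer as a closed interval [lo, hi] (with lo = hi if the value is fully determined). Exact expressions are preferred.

|AB| ∈ {5}
|AD| ∈ {33}
|CD| ∈ {5/3}
|BD| ∈ [28, 38]
|AC| ∈ [94/3, 104/3]
|BC| ∈ [79/3, 119/3]

|CA| ∈ [94/3, 104/3]  (≈ [31.3333, 34.6667])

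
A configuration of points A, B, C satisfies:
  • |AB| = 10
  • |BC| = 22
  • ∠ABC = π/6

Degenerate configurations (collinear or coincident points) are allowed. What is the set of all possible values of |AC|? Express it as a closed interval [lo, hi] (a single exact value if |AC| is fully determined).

|AC| = 2·√(146 - 55·√(3))  (≈ 14.2460)

|AB| ∈ {10}
|BC| ∈ {22}
|AC| ∈ {2·√(146 - 55·√(3))}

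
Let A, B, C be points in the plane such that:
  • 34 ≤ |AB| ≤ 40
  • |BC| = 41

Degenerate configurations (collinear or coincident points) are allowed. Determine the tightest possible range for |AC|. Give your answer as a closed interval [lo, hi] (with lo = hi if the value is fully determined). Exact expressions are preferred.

|AC| ∈ [1, 81]  (≈ [1.0000, 81.0000])

|AB| ∈ [34, 40]
|BC| ∈ {41}
|AC| ∈ [1, 81]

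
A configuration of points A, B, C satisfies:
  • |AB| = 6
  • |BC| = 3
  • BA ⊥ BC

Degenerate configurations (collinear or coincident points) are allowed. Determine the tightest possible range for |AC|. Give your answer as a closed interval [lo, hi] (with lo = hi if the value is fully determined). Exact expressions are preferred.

|AB| ∈ {6}
|BC| ∈ {3}
|AC| ∈ {3·√(5)}

|AC| = 3·√(5)  (≈ 6.7082)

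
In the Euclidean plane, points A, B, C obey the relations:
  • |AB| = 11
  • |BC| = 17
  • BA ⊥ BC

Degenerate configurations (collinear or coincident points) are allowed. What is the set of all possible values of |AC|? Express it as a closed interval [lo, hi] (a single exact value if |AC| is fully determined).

|AC| = √(410)  (≈ 20.2485)

|AB| ∈ {11}
|BC| ∈ {17}
|AC| ∈ {√(410)}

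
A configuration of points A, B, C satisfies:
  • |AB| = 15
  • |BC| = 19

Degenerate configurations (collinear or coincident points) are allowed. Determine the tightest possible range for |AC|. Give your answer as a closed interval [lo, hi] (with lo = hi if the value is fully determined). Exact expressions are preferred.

|AC| ∈ [4, 34]  (≈ [4.0000, 34.0000])

|AB| ∈ {15}
|BC| ∈ {19}
|AC| ∈ [4, 34]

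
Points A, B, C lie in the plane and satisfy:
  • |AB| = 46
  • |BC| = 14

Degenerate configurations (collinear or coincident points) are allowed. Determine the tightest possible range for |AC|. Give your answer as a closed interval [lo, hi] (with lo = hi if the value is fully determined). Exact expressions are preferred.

|AB| ∈ {46}
|BC| ∈ {14}
|AC| ∈ [32, 60]

|AC| ∈ [32, 60]  (≈ [32.0000, 60.0000])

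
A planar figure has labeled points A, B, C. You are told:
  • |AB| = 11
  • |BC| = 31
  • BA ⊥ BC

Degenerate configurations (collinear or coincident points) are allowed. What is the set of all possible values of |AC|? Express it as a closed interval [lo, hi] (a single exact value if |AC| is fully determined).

|AC| = √(1082)  (≈ 32.8938)

|AB| ∈ {11}
|BC| ∈ {31}
|AC| ∈ {√(1082)}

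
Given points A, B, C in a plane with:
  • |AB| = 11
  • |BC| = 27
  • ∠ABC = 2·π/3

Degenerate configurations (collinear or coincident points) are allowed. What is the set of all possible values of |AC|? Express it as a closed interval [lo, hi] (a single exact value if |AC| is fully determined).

|AC| = √(1147)  (≈ 33.8674)

|AB| ∈ {11}
|BC| ∈ {27}
|AC| ∈ {√(1147)}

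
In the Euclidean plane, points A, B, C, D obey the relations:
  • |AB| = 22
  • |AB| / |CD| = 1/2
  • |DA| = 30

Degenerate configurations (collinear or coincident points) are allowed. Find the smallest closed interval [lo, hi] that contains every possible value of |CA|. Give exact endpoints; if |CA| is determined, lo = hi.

|CA| ∈ [14, 74]  (≈ [14.0000, 74.0000])

|AB| ∈ {22}
|AD| ∈ {30}
|CD| ∈ {44}
|BD| ∈ [8, 52]
|AC| ∈ [14, 74]
|BC| ∈ [0, 96]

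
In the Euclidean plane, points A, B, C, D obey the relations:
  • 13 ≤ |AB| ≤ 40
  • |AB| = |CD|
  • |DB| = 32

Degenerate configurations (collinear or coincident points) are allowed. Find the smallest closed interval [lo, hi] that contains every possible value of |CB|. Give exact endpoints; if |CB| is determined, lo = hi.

|AB| ∈ [13, 40]
|BD| ∈ {32}
|CD| ∈ [13, 40]
|AD| ∈ [0, 72]
|BC| ∈ [0, 72]
|AC| ∈ [0, 112]

|CB| ∈ [0, 72]  (≈ [0.0000, 72.0000])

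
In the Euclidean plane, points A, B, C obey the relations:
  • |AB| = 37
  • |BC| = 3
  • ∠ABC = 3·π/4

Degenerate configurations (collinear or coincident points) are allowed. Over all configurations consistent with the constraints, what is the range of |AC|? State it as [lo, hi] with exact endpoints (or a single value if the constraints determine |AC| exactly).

|AB| ∈ {37}
|BC| ∈ {3}
|AC| ∈ {√(111·√(2) + 1378)}

|AC| = √(111·√(2) + 1378)  (≈ 39.1788)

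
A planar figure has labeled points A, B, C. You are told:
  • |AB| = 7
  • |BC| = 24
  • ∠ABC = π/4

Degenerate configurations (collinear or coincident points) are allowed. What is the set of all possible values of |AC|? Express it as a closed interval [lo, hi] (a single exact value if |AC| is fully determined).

|AB| ∈ {7}
|BC| ∈ {24}
|AC| ∈ {√(625 - 168·√(2))}

|AC| = √(625 - 168·√(2))  (≈ 19.6828)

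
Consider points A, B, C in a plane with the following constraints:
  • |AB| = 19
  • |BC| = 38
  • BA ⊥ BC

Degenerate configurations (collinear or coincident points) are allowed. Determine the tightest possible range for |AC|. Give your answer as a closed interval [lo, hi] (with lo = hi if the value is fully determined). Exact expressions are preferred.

|AC| = 19·√(5)  (≈ 42.4853)

|AB| ∈ {19}
|BC| ∈ {38}
|AC| ∈ {19·√(5)}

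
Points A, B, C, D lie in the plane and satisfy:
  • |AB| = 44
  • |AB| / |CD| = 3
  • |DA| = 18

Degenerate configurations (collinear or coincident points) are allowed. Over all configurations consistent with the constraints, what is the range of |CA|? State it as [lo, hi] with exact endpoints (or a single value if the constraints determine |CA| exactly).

|AB| ∈ {44}
|AD| ∈ {18}
|CD| ∈ {44/3}
|BD| ∈ [26, 62]
|AC| ∈ [10/3, 98/3]
|BC| ∈ [34/3, 230/3]

|CA| ∈ [10/3, 98/3]  (≈ [3.3333, 32.6667])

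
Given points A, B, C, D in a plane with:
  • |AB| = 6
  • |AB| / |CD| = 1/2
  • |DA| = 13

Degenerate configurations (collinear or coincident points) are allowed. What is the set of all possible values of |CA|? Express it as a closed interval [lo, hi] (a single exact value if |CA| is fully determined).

|AB| ∈ {6}
|AD| ∈ {13}
|CD| ∈ {12}
|BD| ∈ [7, 19]
|AC| ∈ [1, 25]
|BC| ∈ [0, 31]

|CA| ∈ [1, 25]  (≈ [1.0000, 25.0000])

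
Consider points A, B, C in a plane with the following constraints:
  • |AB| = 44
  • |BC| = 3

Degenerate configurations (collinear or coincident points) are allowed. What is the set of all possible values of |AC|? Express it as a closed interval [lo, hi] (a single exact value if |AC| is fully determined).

|AC| ∈ [41, 47]  (≈ [41.0000, 47.0000])

|AB| ∈ {44}
|BC| ∈ {3}
|AC| ∈ [41, 47]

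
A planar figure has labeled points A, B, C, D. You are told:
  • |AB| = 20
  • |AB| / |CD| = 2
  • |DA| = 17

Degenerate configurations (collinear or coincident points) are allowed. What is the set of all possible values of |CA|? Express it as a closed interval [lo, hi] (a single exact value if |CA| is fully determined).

|CA| ∈ [7, 27]  (≈ [7.0000, 27.0000])

|AB| ∈ {20}
|AD| ∈ {17}
|CD| ∈ {10}
|BD| ∈ [3, 37]
|AC| ∈ [7, 27]
|BC| ∈ [0, 47]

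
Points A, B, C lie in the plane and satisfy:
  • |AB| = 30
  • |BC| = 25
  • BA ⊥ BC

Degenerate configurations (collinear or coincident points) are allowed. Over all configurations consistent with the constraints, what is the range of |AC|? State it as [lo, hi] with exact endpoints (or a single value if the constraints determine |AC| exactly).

|AC| = 5·√(61)  (≈ 39.0512)

|AB| ∈ {30}
|BC| ∈ {25}
|AC| ∈ {5·√(61)}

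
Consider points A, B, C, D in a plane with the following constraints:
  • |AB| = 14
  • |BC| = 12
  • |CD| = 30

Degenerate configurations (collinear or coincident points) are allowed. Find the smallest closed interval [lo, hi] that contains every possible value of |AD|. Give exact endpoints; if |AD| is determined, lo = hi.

|AD| ∈ [4, 56]  (≈ [4.0000, 56.0000])

|AB| ∈ {14}
|BC| ∈ {12}
|CD| ∈ {30}
|AC| ∈ [2, 26]
|BD| ∈ [18, 42]
|AD| ∈ [4, 56]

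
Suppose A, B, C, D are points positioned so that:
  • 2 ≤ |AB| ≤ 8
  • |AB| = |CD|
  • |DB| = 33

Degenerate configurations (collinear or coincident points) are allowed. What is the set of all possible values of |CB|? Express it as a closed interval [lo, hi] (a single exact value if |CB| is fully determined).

|CB| ∈ [25, 41]  (≈ [25.0000, 41.0000])

|AB| ∈ [2, 8]
|BD| ∈ {33}
|CD| ∈ [2, 8]
|AD| ∈ [25, 41]
|BC| ∈ [25, 41]
|AC| ∈ [17, 49]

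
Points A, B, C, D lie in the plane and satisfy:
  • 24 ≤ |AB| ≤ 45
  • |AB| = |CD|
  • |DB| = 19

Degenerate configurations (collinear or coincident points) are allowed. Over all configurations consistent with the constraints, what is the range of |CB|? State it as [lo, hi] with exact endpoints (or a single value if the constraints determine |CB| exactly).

|AB| ∈ [24, 45]
|BD| ∈ {19}
|CD| ∈ [24, 45]
|AD| ∈ [5, 64]
|BC| ∈ [5, 64]
|AC| ∈ [0, 109]

|CB| ∈ [5, 64]  (≈ [5.0000, 64.0000])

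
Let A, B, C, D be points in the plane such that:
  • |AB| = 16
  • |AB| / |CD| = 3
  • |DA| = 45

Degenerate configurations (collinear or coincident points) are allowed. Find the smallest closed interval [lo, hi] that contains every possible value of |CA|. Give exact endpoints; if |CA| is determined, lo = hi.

|AB| ∈ {16}
|AD| ∈ {45}
|CD| ∈ {16/3}
|BD| ∈ [29, 61]
|AC| ∈ [119/3, 151/3]
|BC| ∈ [71/3, 199/3]

|CA| ∈ [119/3, 151/3]  (≈ [39.6667, 50.3333])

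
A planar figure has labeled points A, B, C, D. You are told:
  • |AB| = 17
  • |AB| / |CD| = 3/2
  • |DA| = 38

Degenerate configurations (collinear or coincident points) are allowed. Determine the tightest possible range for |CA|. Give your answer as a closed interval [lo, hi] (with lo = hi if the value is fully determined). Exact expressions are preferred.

|AB| ∈ {17}
|AD| ∈ {38}
|CD| ∈ {34/3}
|BD| ∈ [21, 55]
|AC| ∈ [80/3, 148/3]
|BC| ∈ [29/3, 199/3]

|CA| ∈ [80/3, 148/3]  (≈ [26.6667, 49.3333])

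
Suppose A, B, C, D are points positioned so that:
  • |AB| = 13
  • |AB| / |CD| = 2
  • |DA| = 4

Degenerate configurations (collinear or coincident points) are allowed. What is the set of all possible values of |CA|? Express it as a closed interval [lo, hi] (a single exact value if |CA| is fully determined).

|CA| ∈ [5/2, 21/2]  (≈ [2.5000, 10.5000])

|AB| ∈ {13}
|AD| ∈ {4}
|CD| ∈ {13/2}
|BD| ∈ [9, 17]
|AC| ∈ [5/2, 21/2]
|BC| ∈ [5/2, 47/2]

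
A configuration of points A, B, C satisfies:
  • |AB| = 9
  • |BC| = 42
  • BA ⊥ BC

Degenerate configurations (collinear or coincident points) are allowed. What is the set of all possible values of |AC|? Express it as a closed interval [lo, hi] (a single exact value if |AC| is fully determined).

|AC| = 3·√(205)  (≈ 42.9535)

|AB| ∈ {9}
|BC| ∈ {42}
|AC| ∈ {3·√(205)}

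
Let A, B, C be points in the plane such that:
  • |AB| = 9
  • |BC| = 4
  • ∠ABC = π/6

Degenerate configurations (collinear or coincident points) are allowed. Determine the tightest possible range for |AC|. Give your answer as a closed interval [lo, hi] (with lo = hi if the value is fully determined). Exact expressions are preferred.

|AB| ∈ {9}
|BC| ∈ {4}
|AC| ∈ {√(97 - 36·√(3))}

|AC| = √(97 - 36·√(3))  (≈ 5.8861)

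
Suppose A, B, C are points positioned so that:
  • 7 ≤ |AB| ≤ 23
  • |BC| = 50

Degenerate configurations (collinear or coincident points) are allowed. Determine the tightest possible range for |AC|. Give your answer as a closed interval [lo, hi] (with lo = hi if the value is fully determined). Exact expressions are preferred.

|AC| ∈ [27, 73]  (≈ [27.0000, 73.0000])

|AB| ∈ [7, 23]
|BC| ∈ {50}
|AC| ∈ [27, 73]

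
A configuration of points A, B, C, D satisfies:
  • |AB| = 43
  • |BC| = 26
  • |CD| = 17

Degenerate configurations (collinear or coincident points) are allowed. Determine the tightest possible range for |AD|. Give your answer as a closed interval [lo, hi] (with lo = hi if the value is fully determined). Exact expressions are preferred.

|AD| ∈ [0, 86]  (≈ [0.0000, 86.0000])

|AB| ∈ {43}
|BC| ∈ {26}
|CD| ∈ {17}
|AC| ∈ [17, 69]
|BD| ∈ [9, 43]
|AD| ∈ [0, 86]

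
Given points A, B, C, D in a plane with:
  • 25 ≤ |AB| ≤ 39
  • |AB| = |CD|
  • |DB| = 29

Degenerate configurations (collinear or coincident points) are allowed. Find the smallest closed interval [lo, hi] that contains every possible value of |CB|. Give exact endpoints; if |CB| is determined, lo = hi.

|AB| ∈ [25, 39]
|BD| ∈ {29}
|CD| ∈ [25, 39]
|AD| ∈ [0, 68]
|BC| ∈ [0, 68]
|AC| ∈ [0, 107]

|CB| ∈ [0, 68]  (≈ [0.0000, 68.0000])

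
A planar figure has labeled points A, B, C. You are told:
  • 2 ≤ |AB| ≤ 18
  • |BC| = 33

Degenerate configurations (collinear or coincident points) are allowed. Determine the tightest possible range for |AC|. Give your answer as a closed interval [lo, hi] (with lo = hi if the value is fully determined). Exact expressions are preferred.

|AB| ∈ [2, 18]
|BC| ∈ {33}
|AC| ∈ [15, 51]

|AC| ∈ [15, 51]  (≈ [15.0000, 51.0000])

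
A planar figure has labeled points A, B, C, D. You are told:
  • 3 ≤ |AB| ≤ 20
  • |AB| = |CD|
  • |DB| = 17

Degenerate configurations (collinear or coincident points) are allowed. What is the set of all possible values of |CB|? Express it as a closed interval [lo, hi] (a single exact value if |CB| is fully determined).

|CB| ∈ [0, 37]  (≈ [0.0000, 37.0000])

|AB| ∈ [3, 20]
|BD| ∈ {17}
|CD| ∈ [3, 20]
|AD| ∈ [0, 37]
|BC| ∈ [0, 37]
|AC| ∈ [0, 57]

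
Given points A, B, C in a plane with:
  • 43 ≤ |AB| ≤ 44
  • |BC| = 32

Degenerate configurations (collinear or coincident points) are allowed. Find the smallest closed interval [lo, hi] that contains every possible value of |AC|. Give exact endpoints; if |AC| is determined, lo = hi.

|AB| ∈ [43, 44]
|BC| ∈ {32}
|AC| ∈ [11, 76]

|AC| ∈ [11, 76]  (≈ [11.0000, 76.0000])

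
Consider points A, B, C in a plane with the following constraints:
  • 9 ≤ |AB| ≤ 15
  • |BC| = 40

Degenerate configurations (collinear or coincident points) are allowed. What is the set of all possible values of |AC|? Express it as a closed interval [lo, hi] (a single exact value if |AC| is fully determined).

|AB| ∈ [9, 15]
|BC| ∈ {40}
|AC| ∈ [25, 55]

|AC| ∈ [25, 55]  (≈ [25.0000, 55.0000])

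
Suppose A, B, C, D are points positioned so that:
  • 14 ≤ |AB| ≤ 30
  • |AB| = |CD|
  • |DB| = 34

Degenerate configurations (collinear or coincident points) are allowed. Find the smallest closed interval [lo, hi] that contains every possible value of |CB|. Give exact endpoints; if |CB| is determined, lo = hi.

|AB| ∈ [14, 30]
|BD| ∈ {34}
|CD| ∈ [14, 30]
|AD| ∈ [4, 64]
|BC| ∈ [4, 64]
|AC| ∈ [0, 94]

|CB| ∈ [4, 64]  (≈ [4.0000, 64.0000])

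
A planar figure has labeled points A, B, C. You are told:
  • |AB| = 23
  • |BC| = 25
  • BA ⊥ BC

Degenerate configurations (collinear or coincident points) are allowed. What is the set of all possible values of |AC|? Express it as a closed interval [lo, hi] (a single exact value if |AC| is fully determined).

|AB| ∈ {23}
|BC| ∈ {25}
|AC| ∈ {√(1154)}

|AC| = √(1154)  (≈ 33.9706)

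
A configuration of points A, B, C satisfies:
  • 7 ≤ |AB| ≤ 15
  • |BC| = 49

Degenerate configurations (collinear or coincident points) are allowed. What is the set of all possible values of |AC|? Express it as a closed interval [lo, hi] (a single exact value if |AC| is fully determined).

|AB| ∈ [7, 15]
|BC| ∈ {49}
|AC| ∈ [34, 64]

|AC| ∈ [34, 64]  (≈ [34.0000, 64.0000])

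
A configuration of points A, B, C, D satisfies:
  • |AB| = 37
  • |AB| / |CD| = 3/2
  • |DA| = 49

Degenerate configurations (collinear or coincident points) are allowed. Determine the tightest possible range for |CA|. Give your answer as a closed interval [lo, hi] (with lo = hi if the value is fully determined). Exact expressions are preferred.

|CA| ∈ [73/3, 221/3]  (≈ [24.3333, 73.6667])

|AB| ∈ {37}
|AD| ∈ {49}
|CD| ∈ {74/3}
|BD| ∈ [12, 86]
|AC| ∈ [73/3, 221/3]
|BC| ∈ [0, 332/3]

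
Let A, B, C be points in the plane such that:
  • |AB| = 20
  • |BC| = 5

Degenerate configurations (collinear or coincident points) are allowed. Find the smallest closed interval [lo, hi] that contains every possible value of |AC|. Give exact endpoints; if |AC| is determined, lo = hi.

|AC| ∈ [15, 25]  (≈ [15.0000, 25.0000])

|AB| ∈ {20}
|BC| ∈ {5}
|AC| ∈ [15, 25]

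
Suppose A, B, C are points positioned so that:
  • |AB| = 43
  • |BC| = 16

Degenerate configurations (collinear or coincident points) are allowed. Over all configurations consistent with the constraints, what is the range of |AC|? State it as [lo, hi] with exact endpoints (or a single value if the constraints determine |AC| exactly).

|AB| ∈ {43}
|BC| ∈ {16}
|AC| ∈ [27, 59]

|AC| ∈ [27, 59]  (≈ [27.0000, 59.0000])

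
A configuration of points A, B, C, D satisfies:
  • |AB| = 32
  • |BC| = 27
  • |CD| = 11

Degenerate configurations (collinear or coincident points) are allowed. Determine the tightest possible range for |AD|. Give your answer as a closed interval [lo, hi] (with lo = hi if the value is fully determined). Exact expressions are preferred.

|AB| ∈ {32}
|BC| ∈ {27}
|CD| ∈ {11}
|AC| ∈ [5, 59]
|BD| ∈ [16, 38]
|AD| ∈ [0, 70]

|AD| ∈ [0, 70]  (≈ [0.0000, 70.0000])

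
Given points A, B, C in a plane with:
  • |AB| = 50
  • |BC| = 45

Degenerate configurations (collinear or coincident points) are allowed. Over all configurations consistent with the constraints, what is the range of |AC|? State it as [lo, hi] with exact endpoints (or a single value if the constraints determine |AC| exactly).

|AC| ∈ [5, 95]  (≈ [5.0000, 95.0000])

|AB| ∈ {50}
|BC| ∈ {45}
|AC| ∈ [5, 95]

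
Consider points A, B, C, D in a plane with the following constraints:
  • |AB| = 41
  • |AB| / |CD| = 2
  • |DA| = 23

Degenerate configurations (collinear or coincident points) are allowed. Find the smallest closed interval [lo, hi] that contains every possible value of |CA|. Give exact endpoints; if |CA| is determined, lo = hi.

|CA| ∈ [5/2, 87/2]  (≈ [2.5000, 43.5000])

|AB| ∈ {41}
|AD| ∈ {23}
|CD| ∈ {41/2}
|BD| ∈ [18, 64]
|AC| ∈ [5/2, 87/2]
|BC| ∈ [0, 169/2]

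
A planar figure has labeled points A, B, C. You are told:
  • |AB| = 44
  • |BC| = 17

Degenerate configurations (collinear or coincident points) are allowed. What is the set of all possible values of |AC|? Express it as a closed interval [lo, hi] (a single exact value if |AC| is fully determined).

|AC| ∈ [27, 61]  (≈ [27.0000, 61.0000])

|AB| ∈ {44}
|BC| ∈ {17}
|AC| ∈ [27, 61]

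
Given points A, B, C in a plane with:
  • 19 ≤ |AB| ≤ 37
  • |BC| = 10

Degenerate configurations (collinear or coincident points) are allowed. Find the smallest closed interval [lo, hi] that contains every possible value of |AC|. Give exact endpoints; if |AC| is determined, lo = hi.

|AC| ∈ [9, 47]  (≈ [9.0000, 47.0000])

|AB| ∈ [19, 37]
|BC| ∈ {10}
|AC| ∈ [9, 47]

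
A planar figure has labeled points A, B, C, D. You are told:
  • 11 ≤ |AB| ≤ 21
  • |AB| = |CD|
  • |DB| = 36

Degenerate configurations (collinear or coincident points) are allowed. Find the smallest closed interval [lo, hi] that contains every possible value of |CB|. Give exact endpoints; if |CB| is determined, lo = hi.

|CB| ∈ [15, 57]  (≈ [15.0000, 57.0000])

|AB| ∈ [11, 21]
|BD| ∈ {36}
|CD| ∈ [11, 21]
|AD| ∈ [15, 57]
|BC| ∈ [15, 57]
|AC| ∈ [0, 78]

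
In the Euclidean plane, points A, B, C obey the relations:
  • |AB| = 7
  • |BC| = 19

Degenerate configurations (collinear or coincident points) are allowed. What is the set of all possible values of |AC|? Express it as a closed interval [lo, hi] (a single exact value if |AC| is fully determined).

|AC| ∈ [12, 26]  (≈ [12.0000, 26.0000])

|AB| ∈ {7}
|BC| ∈ {19}
|AC| ∈ [12, 26]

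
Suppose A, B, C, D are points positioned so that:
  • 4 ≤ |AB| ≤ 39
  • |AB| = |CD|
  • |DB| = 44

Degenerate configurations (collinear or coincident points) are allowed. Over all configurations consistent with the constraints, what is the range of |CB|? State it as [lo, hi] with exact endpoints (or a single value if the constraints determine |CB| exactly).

|AB| ∈ [4, 39]
|BD| ∈ {44}
|CD| ∈ [4, 39]
|AD| ∈ [5, 83]
|BC| ∈ [5, 83]
|AC| ∈ [0, 122]

|CB| ∈ [5, 83]  (≈ [5.0000, 83.0000])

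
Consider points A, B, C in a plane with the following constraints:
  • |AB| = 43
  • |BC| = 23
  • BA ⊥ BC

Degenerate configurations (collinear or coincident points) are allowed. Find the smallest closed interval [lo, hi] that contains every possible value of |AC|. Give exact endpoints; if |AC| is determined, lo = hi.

|AB| ∈ {43}
|BC| ∈ {23}
|AC| ∈ {√(2378)}

|AC| = √(2378)  (≈ 48.7647)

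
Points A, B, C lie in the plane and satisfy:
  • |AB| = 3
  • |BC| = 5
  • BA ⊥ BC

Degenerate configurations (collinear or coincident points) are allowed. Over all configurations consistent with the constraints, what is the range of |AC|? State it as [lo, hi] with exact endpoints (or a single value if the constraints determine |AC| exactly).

|AB| ∈ {3}
|BC| ∈ {5}
|AC| ∈ {√(34)}

|AC| = √(34)  (≈ 5.8310)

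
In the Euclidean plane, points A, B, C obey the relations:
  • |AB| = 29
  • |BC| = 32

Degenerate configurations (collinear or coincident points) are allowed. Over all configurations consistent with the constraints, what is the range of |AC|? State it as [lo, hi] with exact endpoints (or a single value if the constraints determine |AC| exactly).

|AC| ∈ [3, 61]  (≈ [3.0000, 61.0000])

|AB| ∈ {29}
|BC| ∈ {32}
|AC| ∈ [3, 61]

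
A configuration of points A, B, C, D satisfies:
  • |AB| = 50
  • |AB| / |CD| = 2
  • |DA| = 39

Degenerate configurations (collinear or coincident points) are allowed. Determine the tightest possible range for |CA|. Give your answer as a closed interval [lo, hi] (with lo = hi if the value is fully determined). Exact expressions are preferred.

|AB| ∈ {50}
|AD| ∈ {39}
|CD| ∈ {25}
|BD| ∈ [11, 89]
|AC| ∈ [14, 64]
|BC| ∈ [0, 114]

|CA| ∈ [14, 64]  (≈ [14.0000, 64.0000])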